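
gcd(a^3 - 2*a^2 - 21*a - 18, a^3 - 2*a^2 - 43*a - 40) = a + 1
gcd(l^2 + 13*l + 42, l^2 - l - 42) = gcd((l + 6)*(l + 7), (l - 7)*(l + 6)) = l + 6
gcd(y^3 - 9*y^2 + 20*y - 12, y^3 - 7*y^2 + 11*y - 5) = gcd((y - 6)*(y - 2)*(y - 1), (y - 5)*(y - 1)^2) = y - 1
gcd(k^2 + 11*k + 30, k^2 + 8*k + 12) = k + 6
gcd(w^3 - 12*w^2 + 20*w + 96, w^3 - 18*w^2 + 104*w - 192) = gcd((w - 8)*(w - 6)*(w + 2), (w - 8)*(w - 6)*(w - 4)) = w^2 - 14*w + 48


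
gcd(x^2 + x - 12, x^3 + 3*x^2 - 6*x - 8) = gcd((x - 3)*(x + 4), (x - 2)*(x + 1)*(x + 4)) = x + 4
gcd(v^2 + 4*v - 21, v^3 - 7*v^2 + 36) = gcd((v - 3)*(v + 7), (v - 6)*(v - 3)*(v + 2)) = v - 3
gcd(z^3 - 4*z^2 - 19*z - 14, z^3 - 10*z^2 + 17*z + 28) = z^2 - 6*z - 7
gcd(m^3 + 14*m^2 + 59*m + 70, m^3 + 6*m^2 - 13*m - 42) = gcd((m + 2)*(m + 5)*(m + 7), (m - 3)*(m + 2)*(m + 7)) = m^2 + 9*m + 14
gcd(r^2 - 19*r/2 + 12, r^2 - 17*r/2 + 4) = r - 8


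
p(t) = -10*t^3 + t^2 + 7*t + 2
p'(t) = -30*t^2 + 2*t + 7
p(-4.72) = 1042.78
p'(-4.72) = -670.79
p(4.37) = -782.85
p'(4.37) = -557.17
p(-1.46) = 25.03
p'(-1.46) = -59.87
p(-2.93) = 241.61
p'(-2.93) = -256.41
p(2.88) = -208.42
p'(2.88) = -236.07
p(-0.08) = 1.45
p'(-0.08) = 6.65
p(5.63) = -1711.43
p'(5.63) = -932.65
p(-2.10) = 84.32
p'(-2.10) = -129.50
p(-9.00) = 7310.00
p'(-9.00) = -2441.00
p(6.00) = -2080.00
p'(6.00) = -1061.00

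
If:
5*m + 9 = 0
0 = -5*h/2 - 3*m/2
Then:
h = 27/25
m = -9/5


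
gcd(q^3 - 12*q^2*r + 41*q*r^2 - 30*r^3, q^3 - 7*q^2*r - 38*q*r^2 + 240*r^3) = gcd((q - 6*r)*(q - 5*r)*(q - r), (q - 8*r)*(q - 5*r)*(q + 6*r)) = q - 5*r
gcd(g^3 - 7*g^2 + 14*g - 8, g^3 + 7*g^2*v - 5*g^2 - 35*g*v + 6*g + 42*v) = g - 2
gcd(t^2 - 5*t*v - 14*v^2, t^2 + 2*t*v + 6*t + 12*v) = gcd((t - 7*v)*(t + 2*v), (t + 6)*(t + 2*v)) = t + 2*v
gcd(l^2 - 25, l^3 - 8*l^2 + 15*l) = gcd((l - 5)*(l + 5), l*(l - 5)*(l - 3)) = l - 5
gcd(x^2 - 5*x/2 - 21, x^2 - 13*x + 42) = x - 6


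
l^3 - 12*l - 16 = (l - 4)*(l + 2)^2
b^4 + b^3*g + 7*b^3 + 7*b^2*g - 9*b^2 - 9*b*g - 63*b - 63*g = (b - 3)*(b + 3)*(b + 7)*(b + g)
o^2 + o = o*(o + 1)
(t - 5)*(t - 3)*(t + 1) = t^3 - 7*t^2 + 7*t + 15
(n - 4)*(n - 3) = n^2 - 7*n + 12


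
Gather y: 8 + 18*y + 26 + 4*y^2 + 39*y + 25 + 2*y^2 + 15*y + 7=6*y^2 + 72*y + 66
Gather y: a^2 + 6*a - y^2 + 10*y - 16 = a^2 + 6*a - y^2 + 10*y - 16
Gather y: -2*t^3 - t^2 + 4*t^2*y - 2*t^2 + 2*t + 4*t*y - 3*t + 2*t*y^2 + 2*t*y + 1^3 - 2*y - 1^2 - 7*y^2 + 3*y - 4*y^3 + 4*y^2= -2*t^3 - 3*t^2 - t - 4*y^3 + y^2*(2*t - 3) + y*(4*t^2 + 6*t + 1)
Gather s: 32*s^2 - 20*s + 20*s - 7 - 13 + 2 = 32*s^2 - 18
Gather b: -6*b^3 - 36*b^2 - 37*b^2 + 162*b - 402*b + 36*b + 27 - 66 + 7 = -6*b^3 - 73*b^2 - 204*b - 32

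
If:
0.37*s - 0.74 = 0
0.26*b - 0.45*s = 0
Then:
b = 3.46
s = 2.00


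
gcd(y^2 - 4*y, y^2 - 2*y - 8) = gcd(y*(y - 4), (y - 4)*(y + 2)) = y - 4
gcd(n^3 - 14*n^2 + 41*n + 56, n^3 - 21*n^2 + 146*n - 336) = n^2 - 15*n + 56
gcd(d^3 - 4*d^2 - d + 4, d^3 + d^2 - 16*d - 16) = d^2 - 3*d - 4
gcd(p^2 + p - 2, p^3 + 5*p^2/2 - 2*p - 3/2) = p - 1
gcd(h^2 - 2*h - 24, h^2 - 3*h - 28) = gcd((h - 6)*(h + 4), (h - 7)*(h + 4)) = h + 4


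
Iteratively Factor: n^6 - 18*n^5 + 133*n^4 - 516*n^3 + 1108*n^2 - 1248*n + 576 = (n - 2)*(n^5 - 16*n^4 + 101*n^3 - 314*n^2 + 480*n - 288) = (n - 4)*(n - 2)*(n^4 - 12*n^3 + 53*n^2 - 102*n + 72) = (n - 4)^2*(n - 2)*(n^3 - 8*n^2 + 21*n - 18) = (n - 4)^2*(n - 2)^2*(n^2 - 6*n + 9) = (n - 4)^2*(n - 3)*(n - 2)^2*(n - 3)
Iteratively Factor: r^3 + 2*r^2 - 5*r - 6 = (r + 1)*(r^2 + r - 6) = (r + 1)*(r + 3)*(r - 2)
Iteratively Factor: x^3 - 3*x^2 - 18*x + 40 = (x - 5)*(x^2 + 2*x - 8) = (x - 5)*(x - 2)*(x + 4)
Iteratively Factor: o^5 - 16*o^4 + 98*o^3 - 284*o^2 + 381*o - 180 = (o - 1)*(o^4 - 15*o^3 + 83*o^2 - 201*o + 180) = (o - 3)*(o - 1)*(o^3 - 12*o^2 + 47*o - 60) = (o - 3)^2*(o - 1)*(o^2 - 9*o + 20) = (o - 5)*(o - 3)^2*(o - 1)*(o - 4)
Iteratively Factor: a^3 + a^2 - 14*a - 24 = (a + 3)*(a^2 - 2*a - 8) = (a + 2)*(a + 3)*(a - 4)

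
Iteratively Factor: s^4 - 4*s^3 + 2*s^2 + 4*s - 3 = (s + 1)*(s^3 - 5*s^2 + 7*s - 3) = (s - 1)*(s + 1)*(s^2 - 4*s + 3) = (s - 3)*(s - 1)*(s + 1)*(s - 1)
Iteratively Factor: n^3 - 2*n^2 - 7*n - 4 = (n - 4)*(n^2 + 2*n + 1) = (n - 4)*(n + 1)*(n + 1)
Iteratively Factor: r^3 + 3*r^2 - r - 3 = (r - 1)*(r^2 + 4*r + 3) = (r - 1)*(r + 3)*(r + 1)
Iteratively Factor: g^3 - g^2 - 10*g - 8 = (g + 1)*(g^2 - 2*g - 8) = (g - 4)*(g + 1)*(g + 2)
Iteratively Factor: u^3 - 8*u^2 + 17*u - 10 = (u - 1)*(u^2 - 7*u + 10) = (u - 5)*(u - 1)*(u - 2)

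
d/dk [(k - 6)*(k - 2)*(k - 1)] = 3*k^2 - 18*k + 20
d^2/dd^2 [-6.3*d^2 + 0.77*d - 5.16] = -12.6000000000000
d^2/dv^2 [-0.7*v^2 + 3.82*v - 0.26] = -1.40000000000000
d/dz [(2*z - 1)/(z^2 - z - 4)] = (-2*z^2 + 2*z - 9)/(z^4 - 2*z^3 - 7*z^2 + 8*z + 16)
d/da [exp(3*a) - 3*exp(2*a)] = 3*(exp(a) - 2)*exp(2*a)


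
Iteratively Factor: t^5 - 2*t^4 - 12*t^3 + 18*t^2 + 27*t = (t + 3)*(t^4 - 5*t^3 + 3*t^2 + 9*t) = t*(t + 3)*(t^3 - 5*t^2 + 3*t + 9) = t*(t + 1)*(t + 3)*(t^2 - 6*t + 9) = t*(t - 3)*(t + 1)*(t + 3)*(t - 3)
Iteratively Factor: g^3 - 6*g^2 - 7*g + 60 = (g - 5)*(g^2 - g - 12) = (g - 5)*(g - 4)*(g + 3)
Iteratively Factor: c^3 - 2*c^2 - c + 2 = (c - 1)*(c^2 - c - 2) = (c - 1)*(c + 1)*(c - 2)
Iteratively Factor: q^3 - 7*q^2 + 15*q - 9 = (q - 1)*(q^2 - 6*q + 9) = (q - 3)*(q - 1)*(q - 3)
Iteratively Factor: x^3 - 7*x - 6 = (x + 1)*(x^2 - x - 6) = (x - 3)*(x + 1)*(x + 2)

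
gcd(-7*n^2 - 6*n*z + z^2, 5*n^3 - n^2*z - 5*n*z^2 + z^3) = n + z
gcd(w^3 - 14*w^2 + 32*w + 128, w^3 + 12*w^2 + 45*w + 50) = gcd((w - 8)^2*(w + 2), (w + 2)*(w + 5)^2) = w + 2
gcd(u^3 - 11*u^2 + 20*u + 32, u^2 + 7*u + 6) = u + 1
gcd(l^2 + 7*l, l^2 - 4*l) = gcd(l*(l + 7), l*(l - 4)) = l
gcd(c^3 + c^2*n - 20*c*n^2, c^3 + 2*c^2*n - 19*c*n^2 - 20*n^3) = c^2 + c*n - 20*n^2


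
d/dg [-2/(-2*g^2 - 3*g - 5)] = 2*(-4*g - 3)/(2*g^2 + 3*g + 5)^2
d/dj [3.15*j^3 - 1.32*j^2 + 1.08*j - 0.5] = 9.45*j^2 - 2.64*j + 1.08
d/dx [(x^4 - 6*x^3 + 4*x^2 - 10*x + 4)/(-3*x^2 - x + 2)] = (-6*x^5 + 15*x^4 + 20*x^3 - 70*x^2 + 40*x - 16)/(9*x^4 + 6*x^3 - 11*x^2 - 4*x + 4)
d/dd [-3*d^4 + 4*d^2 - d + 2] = -12*d^3 + 8*d - 1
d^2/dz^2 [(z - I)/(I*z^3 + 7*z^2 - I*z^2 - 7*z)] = 2*(z*(I*z^2 + 7*z - I*z - 7)*(-3*I*z^2 - 14*z + 2*I*z - (z - I)*(3*I*z + 7 - I) + 7) + (z - I)*(3*I*z^2 + 14*z - 2*I*z - 7)^2)/(z^3*(I*z^2 + 7*z - I*z - 7)^3)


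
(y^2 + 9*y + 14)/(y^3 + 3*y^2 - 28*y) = (y + 2)/(y*(y - 4))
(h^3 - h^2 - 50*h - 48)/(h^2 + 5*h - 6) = (h^2 - 7*h - 8)/(h - 1)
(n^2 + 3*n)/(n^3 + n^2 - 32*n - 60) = n*(n + 3)/(n^3 + n^2 - 32*n - 60)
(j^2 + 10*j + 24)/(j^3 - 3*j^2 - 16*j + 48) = (j + 6)/(j^2 - 7*j + 12)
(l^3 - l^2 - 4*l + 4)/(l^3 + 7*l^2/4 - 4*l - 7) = 4*(l - 1)/(4*l + 7)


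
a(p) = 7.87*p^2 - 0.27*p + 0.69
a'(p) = 15.74*p - 0.27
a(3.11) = 75.97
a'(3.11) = 48.68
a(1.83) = 26.55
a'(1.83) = 28.53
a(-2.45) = 48.59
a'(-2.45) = -38.83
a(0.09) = 0.73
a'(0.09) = 1.15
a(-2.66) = 57.09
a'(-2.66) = -42.14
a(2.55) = 51.18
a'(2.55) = 39.87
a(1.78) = 25.14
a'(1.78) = 27.75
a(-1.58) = 20.76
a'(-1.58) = -25.14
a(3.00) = 70.71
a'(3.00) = 46.95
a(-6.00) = 285.63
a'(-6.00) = -94.71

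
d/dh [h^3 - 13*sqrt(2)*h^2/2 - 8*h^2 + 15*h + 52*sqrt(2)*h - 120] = 3*h^2 - 13*sqrt(2)*h - 16*h + 15 + 52*sqrt(2)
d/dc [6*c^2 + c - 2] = 12*c + 1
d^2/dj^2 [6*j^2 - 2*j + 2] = 12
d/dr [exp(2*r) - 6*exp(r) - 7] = 2*(exp(r) - 3)*exp(r)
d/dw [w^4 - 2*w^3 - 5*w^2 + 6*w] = 4*w^3 - 6*w^2 - 10*w + 6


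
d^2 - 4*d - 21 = (d - 7)*(d + 3)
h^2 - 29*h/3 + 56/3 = (h - 7)*(h - 8/3)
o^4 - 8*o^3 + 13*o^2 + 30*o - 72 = (o - 4)*(o - 3)^2*(o + 2)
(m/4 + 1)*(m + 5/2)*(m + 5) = m^3/4 + 23*m^2/8 + 85*m/8 + 25/2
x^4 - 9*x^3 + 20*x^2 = x^2*(x - 5)*(x - 4)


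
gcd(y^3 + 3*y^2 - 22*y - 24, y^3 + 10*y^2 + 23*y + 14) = y + 1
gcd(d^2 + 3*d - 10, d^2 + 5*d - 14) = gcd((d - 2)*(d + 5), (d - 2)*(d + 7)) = d - 2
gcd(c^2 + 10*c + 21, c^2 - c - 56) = c + 7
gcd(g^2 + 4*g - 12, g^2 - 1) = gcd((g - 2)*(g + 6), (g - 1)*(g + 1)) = 1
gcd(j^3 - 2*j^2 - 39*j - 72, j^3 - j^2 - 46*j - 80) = j - 8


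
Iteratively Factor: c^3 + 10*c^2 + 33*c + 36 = (c + 3)*(c^2 + 7*c + 12) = (c + 3)*(c + 4)*(c + 3)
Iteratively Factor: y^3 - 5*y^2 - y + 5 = (y + 1)*(y^2 - 6*y + 5) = (y - 1)*(y + 1)*(y - 5)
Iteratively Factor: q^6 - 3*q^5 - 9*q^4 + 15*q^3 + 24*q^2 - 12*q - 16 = (q + 2)*(q^5 - 5*q^4 + q^3 + 13*q^2 - 2*q - 8) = (q - 1)*(q + 2)*(q^4 - 4*q^3 - 3*q^2 + 10*q + 8) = (q - 1)*(q + 1)*(q + 2)*(q^3 - 5*q^2 + 2*q + 8) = (q - 4)*(q - 1)*(q + 1)*(q + 2)*(q^2 - q - 2) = (q - 4)*(q - 1)*(q + 1)^2*(q + 2)*(q - 2)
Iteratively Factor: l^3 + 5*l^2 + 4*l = (l + 1)*(l^2 + 4*l) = (l + 1)*(l + 4)*(l)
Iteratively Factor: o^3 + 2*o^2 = (o + 2)*(o^2) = o*(o + 2)*(o)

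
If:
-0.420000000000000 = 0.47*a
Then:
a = -0.89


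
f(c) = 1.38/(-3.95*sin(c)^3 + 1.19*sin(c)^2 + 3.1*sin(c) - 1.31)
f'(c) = 1.38*(11.85*sin(c)^2*cos(c) - 2.38*sin(c)*cos(c) - 3.1*cos(c))/(-3.95*sin(c)^3 + 1.19*sin(c)^2 + 3.1*sin(c) - 1.31)^2 = (16.353*sin(c)^2 - 3.2844*sin(c) - 4.278)*cos(c)/(3.95*sin(c)^3 - 1.19*sin(c)^2 - 3.1*sin(c) + 1.31)^2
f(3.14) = -1.06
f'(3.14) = 2.51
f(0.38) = -6.97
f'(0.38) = -76.90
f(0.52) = 34.88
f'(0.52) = -1038.25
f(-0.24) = -0.72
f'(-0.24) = -0.67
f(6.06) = -0.73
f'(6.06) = -0.75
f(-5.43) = 116.32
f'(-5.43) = 11815.70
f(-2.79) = -0.67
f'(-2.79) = 0.26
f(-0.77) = -0.89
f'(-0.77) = 1.75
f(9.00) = -12.92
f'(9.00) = 227.98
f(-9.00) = -0.65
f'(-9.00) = 0.03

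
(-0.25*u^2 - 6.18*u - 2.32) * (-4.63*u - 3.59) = 1.1575*u^3 + 29.5109*u^2 + 32.9278*u + 8.3288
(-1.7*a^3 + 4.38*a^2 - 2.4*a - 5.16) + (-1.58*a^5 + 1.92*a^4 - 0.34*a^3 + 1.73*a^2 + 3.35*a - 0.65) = -1.58*a^5 + 1.92*a^4 - 2.04*a^3 + 6.11*a^2 + 0.95*a - 5.81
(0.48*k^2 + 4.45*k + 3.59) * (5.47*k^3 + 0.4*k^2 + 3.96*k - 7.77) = 2.6256*k^5 + 24.5335*k^4 + 23.3181*k^3 + 15.3284*k^2 - 20.3601*k - 27.8943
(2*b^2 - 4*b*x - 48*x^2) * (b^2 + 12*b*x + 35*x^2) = 2*b^4 + 20*b^3*x - 26*b^2*x^2 - 716*b*x^3 - 1680*x^4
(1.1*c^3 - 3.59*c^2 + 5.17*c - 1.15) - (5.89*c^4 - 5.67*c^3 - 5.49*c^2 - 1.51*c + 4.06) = -5.89*c^4 + 6.77*c^3 + 1.9*c^2 + 6.68*c - 5.21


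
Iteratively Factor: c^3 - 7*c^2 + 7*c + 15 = (c - 5)*(c^2 - 2*c - 3) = (c - 5)*(c + 1)*(c - 3)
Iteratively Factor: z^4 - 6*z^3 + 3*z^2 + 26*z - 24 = (z - 1)*(z^3 - 5*z^2 - 2*z + 24) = (z - 4)*(z - 1)*(z^2 - z - 6) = (z - 4)*(z - 3)*(z - 1)*(z + 2)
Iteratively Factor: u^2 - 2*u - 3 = (u + 1)*(u - 3)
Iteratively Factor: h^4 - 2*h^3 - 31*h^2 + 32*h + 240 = (h + 3)*(h^3 - 5*h^2 - 16*h + 80) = (h - 4)*(h + 3)*(h^2 - h - 20) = (h - 4)*(h + 3)*(h + 4)*(h - 5)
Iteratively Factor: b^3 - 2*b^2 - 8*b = (b)*(b^2 - 2*b - 8) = b*(b - 4)*(b + 2)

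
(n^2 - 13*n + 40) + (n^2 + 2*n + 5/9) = 2*n^2 - 11*n + 365/9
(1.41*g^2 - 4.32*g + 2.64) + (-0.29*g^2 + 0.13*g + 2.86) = 1.12*g^2 - 4.19*g + 5.5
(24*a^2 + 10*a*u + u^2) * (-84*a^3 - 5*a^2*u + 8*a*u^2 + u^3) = -2016*a^5 - 960*a^4*u + 58*a^3*u^2 + 99*a^2*u^3 + 18*a*u^4 + u^5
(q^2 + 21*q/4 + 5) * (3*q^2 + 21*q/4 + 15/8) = 3*q^4 + 21*q^3 + 711*q^2/16 + 1155*q/32 + 75/8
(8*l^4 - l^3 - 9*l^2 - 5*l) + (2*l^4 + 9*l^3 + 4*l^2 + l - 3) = 10*l^4 + 8*l^3 - 5*l^2 - 4*l - 3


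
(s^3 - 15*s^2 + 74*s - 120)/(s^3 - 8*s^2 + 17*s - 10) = (s^2 - 10*s + 24)/(s^2 - 3*s + 2)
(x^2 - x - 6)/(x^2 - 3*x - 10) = (x - 3)/(x - 5)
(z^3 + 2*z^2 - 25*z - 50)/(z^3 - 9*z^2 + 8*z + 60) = (z + 5)/(z - 6)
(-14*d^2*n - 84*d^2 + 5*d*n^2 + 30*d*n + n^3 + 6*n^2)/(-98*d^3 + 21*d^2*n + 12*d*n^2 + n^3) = (n + 6)/(7*d + n)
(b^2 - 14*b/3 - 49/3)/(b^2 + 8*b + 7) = (3*b^2 - 14*b - 49)/(3*(b^2 + 8*b + 7))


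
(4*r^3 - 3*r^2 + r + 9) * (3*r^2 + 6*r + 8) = 12*r^5 + 15*r^4 + 17*r^3 + 9*r^2 + 62*r + 72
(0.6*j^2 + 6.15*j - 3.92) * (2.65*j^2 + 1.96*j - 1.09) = 1.59*j^4 + 17.4735*j^3 + 1.012*j^2 - 14.3867*j + 4.2728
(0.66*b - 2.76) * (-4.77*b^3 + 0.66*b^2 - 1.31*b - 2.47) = -3.1482*b^4 + 13.6008*b^3 - 2.6862*b^2 + 1.9854*b + 6.8172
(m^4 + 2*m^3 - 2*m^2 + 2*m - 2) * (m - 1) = m^5 + m^4 - 4*m^3 + 4*m^2 - 4*m + 2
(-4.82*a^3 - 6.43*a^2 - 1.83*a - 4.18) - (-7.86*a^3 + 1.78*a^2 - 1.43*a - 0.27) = 3.04*a^3 - 8.21*a^2 - 0.4*a - 3.91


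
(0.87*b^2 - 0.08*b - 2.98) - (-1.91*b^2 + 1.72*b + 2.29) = 2.78*b^2 - 1.8*b - 5.27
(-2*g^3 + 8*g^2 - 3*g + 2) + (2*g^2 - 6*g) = -2*g^3 + 10*g^2 - 9*g + 2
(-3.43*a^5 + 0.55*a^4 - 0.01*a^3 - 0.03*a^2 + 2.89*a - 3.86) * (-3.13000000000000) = 10.7359*a^5 - 1.7215*a^4 + 0.0313*a^3 + 0.0939*a^2 - 9.0457*a + 12.0818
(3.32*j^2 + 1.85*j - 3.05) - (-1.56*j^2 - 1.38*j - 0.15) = 4.88*j^2 + 3.23*j - 2.9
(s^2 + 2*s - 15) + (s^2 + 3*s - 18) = 2*s^2 + 5*s - 33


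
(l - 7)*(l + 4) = l^2 - 3*l - 28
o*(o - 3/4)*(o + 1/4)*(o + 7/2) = o^4 + 3*o^3 - 31*o^2/16 - 21*o/32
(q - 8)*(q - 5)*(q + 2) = q^3 - 11*q^2 + 14*q + 80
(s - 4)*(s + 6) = s^2 + 2*s - 24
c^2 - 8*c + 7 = (c - 7)*(c - 1)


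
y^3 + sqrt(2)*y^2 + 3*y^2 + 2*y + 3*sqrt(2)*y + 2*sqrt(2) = (y + 1)*(y + 2)*(y + sqrt(2))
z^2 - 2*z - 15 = (z - 5)*(z + 3)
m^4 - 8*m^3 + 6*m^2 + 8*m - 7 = (m - 7)*(m - 1)^2*(m + 1)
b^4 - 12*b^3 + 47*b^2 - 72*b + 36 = (b - 6)*(b - 3)*(b - 2)*(b - 1)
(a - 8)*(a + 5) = a^2 - 3*a - 40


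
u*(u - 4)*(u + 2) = u^3 - 2*u^2 - 8*u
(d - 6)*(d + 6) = d^2 - 36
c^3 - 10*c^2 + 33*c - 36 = (c - 4)*(c - 3)^2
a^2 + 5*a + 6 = (a + 2)*(a + 3)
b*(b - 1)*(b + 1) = b^3 - b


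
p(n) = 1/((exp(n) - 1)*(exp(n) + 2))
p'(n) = -exp(n)/((exp(n) - 1)*(exp(n) + 2)^2) - exp(n)/((exp(n) - 1)^2*(exp(n) + 2))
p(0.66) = 0.27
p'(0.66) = -0.70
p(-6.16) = -0.50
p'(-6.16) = -0.00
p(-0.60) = -0.87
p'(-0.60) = -0.87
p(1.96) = 0.02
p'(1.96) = -0.04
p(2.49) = 0.01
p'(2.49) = -0.01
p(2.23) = 0.01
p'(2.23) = -0.02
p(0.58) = 0.34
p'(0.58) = -0.92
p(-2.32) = -0.53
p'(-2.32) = -0.03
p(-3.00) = -0.51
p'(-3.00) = -0.01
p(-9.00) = -0.50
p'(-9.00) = 0.00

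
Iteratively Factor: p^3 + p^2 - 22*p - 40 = (p + 4)*(p^2 - 3*p - 10) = (p + 2)*(p + 4)*(p - 5)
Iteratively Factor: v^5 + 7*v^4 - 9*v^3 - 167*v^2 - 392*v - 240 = (v - 5)*(v^4 + 12*v^3 + 51*v^2 + 88*v + 48) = (v - 5)*(v + 1)*(v^3 + 11*v^2 + 40*v + 48) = (v - 5)*(v + 1)*(v + 4)*(v^2 + 7*v + 12) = (v - 5)*(v + 1)*(v + 4)^2*(v + 3)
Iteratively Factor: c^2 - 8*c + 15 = (c - 5)*(c - 3)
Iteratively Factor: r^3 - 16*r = (r + 4)*(r^2 - 4*r) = r*(r + 4)*(r - 4)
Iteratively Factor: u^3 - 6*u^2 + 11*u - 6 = (u - 3)*(u^2 - 3*u + 2) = (u - 3)*(u - 2)*(u - 1)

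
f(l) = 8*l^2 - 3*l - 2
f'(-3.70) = -62.20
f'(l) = 16*l - 3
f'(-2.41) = -41.56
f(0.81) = 0.82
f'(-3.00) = -51.00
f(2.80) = 52.32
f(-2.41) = 51.69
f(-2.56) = 58.11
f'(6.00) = 93.00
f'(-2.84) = -48.44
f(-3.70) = 118.62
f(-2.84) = 71.04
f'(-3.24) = -54.84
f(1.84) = 19.56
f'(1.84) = 26.44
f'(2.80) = 41.80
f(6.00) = 268.00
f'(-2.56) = -43.96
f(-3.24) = 91.70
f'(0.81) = 9.96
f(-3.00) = 79.00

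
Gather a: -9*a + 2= 2 - 9*a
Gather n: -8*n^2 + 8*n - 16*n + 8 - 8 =-8*n^2 - 8*n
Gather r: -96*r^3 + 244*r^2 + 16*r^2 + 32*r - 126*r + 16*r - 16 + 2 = -96*r^3 + 260*r^2 - 78*r - 14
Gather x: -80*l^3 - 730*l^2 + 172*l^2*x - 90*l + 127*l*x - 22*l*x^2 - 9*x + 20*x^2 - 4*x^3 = -80*l^3 - 730*l^2 - 90*l - 4*x^3 + x^2*(20 - 22*l) + x*(172*l^2 + 127*l - 9)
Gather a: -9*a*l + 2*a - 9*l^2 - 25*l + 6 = a*(2 - 9*l) - 9*l^2 - 25*l + 6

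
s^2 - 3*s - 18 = (s - 6)*(s + 3)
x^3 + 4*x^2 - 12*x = x*(x - 2)*(x + 6)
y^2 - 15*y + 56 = (y - 8)*(y - 7)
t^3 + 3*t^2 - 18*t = t*(t - 3)*(t + 6)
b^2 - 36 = (b - 6)*(b + 6)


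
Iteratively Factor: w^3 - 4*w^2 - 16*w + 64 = (w + 4)*(w^2 - 8*w + 16) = (w - 4)*(w + 4)*(w - 4)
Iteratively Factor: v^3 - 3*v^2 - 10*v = (v + 2)*(v^2 - 5*v) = v*(v + 2)*(v - 5)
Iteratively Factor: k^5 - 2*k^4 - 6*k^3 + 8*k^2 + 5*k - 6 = (k - 3)*(k^4 + k^3 - 3*k^2 - k + 2) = (k - 3)*(k - 1)*(k^3 + 2*k^2 - k - 2) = (k - 3)*(k - 1)*(k + 2)*(k^2 - 1) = (k - 3)*(k - 1)^2*(k + 2)*(k + 1)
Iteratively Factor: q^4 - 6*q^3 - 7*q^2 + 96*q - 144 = (q - 3)*(q^3 - 3*q^2 - 16*q + 48) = (q - 4)*(q - 3)*(q^2 + q - 12) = (q - 4)*(q - 3)^2*(q + 4)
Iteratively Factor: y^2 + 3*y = (y + 3)*(y)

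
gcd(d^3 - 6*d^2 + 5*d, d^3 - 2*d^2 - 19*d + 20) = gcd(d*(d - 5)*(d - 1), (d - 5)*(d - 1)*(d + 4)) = d^2 - 6*d + 5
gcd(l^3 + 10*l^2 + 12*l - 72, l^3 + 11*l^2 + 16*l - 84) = l^2 + 4*l - 12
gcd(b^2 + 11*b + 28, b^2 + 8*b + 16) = b + 4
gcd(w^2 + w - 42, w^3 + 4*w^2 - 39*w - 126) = w^2 + w - 42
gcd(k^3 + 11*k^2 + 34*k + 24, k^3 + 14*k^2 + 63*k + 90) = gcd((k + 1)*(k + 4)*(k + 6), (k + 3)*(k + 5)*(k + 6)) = k + 6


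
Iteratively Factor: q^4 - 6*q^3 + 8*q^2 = (q - 4)*(q^3 - 2*q^2) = q*(q - 4)*(q^2 - 2*q) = q^2*(q - 4)*(q - 2)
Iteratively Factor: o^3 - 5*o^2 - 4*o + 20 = (o + 2)*(o^2 - 7*o + 10) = (o - 5)*(o + 2)*(o - 2)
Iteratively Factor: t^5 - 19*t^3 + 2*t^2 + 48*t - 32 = (t - 1)*(t^4 + t^3 - 18*t^2 - 16*t + 32) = (t - 1)*(t + 2)*(t^3 - t^2 - 16*t + 16) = (t - 4)*(t - 1)*(t + 2)*(t^2 + 3*t - 4) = (t - 4)*(t - 1)^2*(t + 2)*(t + 4)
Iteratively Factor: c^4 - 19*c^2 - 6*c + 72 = (c - 2)*(c^3 + 2*c^2 - 15*c - 36) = (c - 2)*(c + 3)*(c^2 - c - 12) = (c - 4)*(c - 2)*(c + 3)*(c + 3)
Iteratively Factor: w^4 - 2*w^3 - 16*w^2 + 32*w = (w - 4)*(w^3 + 2*w^2 - 8*w) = (w - 4)*(w - 2)*(w^2 + 4*w) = w*(w - 4)*(w - 2)*(w + 4)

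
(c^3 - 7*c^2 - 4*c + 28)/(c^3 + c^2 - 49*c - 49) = (c^2 - 4)/(c^2 + 8*c + 7)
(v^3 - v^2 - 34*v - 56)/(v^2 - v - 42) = (v^2 + 6*v + 8)/(v + 6)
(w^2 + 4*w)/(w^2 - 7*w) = (w + 4)/(w - 7)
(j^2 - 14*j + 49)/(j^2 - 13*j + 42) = (j - 7)/(j - 6)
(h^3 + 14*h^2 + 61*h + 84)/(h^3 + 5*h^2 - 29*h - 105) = (h + 4)/(h - 5)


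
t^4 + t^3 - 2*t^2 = t^2*(t - 1)*(t + 2)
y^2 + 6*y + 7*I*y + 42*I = (y + 6)*(y + 7*I)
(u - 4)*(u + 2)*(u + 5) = u^3 + 3*u^2 - 18*u - 40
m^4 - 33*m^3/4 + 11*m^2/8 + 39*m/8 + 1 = (m - 8)*(m - 1)*(m + 1/4)*(m + 1/2)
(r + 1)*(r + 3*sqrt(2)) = r^2 + r + 3*sqrt(2)*r + 3*sqrt(2)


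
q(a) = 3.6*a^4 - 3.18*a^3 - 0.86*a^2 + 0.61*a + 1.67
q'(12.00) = 23489.41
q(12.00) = 69039.71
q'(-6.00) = -3442.91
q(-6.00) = 5319.53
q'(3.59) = 537.75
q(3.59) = 443.61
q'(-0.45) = -1.86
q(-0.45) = 1.66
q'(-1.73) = -99.53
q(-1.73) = 46.75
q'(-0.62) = -5.42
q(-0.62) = 2.25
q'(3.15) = 350.62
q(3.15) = 250.11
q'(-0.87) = -14.60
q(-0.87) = 4.64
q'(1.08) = 5.76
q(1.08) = 2.22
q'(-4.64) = -1635.32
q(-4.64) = 1966.68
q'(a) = 14.4*a^3 - 9.54*a^2 - 1.72*a + 0.61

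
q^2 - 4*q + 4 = (q - 2)^2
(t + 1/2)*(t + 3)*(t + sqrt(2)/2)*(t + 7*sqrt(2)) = t^4 + 7*t^3/2 + 15*sqrt(2)*t^3/2 + 17*t^2/2 + 105*sqrt(2)*t^2/4 + 45*sqrt(2)*t/4 + 49*t/2 + 21/2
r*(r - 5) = r^2 - 5*r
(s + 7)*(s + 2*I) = s^2 + 7*s + 2*I*s + 14*I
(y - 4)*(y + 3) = y^2 - y - 12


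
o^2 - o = o*(o - 1)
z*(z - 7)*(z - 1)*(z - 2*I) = z^4 - 8*z^3 - 2*I*z^3 + 7*z^2 + 16*I*z^2 - 14*I*z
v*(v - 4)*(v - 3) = v^3 - 7*v^2 + 12*v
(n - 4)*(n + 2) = n^2 - 2*n - 8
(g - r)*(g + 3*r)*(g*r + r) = g^3*r + 2*g^2*r^2 + g^2*r - 3*g*r^3 + 2*g*r^2 - 3*r^3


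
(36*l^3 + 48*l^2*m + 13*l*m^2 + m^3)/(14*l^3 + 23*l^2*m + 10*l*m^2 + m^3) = (36*l^2 + 12*l*m + m^2)/(14*l^2 + 9*l*m + m^2)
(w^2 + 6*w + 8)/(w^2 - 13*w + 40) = (w^2 + 6*w + 8)/(w^2 - 13*w + 40)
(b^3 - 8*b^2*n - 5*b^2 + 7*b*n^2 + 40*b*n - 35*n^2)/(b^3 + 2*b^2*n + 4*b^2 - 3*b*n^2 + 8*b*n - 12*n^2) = (b^2 - 7*b*n - 5*b + 35*n)/(b^2 + 3*b*n + 4*b + 12*n)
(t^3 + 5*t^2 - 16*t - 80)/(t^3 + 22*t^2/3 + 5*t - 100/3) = 3*(t - 4)/(3*t - 5)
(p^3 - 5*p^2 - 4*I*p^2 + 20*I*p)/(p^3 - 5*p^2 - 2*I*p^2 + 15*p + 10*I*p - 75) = p*(p - 4*I)/(p^2 - 2*I*p + 15)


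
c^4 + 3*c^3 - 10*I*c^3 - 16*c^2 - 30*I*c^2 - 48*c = c*(c + 3)*(c - 8*I)*(c - 2*I)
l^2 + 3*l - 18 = (l - 3)*(l + 6)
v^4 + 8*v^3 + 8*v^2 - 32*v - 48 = (v - 2)*(v + 2)^2*(v + 6)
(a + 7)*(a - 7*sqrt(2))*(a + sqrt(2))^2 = a^4 - 5*sqrt(2)*a^3 + 7*a^3 - 35*sqrt(2)*a^2 - 26*a^2 - 182*a - 14*sqrt(2)*a - 98*sqrt(2)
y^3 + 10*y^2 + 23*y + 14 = (y + 1)*(y + 2)*(y + 7)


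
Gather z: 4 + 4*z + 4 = 4*z + 8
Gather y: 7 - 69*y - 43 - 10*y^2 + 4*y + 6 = -10*y^2 - 65*y - 30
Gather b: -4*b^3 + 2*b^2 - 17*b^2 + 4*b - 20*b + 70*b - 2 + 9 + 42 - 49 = -4*b^3 - 15*b^2 + 54*b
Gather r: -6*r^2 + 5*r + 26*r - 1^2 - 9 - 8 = -6*r^2 + 31*r - 18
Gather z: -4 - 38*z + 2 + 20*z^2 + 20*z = 20*z^2 - 18*z - 2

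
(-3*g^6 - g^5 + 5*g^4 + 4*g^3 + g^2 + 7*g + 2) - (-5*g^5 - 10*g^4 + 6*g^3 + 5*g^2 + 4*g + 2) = -3*g^6 + 4*g^5 + 15*g^4 - 2*g^3 - 4*g^2 + 3*g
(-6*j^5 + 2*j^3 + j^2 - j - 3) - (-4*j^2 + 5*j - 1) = -6*j^5 + 2*j^3 + 5*j^2 - 6*j - 2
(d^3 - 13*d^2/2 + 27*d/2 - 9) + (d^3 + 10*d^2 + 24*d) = 2*d^3 + 7*d^2/2 + 75*d/2 - 9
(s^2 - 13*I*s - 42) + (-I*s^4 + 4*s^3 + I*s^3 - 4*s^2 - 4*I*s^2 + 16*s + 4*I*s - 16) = -I*s^4 + 4*s^3 + I*s^3 - 3*s^2 - 4*I*s^2 + 16*s - 9*I*s - 58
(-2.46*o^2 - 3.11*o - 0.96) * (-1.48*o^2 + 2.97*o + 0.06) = 3.6408*o^4 - 2.7034*o^3 - 7.9635*o^2 - 3.0378*o - 0.0576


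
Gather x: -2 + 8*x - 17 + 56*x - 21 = 64*x - 40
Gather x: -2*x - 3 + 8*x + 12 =6*x + 9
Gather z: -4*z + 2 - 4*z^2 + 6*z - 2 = -4*z^2 + 2*z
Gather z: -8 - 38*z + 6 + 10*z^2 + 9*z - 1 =10*z^2 - 29*z - 3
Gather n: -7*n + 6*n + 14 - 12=2 - n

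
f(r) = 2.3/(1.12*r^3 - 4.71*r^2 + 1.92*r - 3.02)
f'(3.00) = -0.10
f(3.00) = -0.24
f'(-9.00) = -0.00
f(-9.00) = -0.00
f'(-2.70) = -0.03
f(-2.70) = -0.04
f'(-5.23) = -0.00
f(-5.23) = -0.01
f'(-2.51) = -0.04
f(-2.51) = -0.04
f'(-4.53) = -0.01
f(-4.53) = -0.01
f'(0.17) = -0.12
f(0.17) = -0.81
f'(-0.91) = -0.34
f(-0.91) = -0.24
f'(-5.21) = -0.00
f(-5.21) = -0.01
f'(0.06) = -0.37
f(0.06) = -0.79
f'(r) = 2.3*(-3.36*r^2 + 9.42*r - 1.92)/(1.12*r^3 - 4.71*r^2 + 1.92*r - 3.02)^2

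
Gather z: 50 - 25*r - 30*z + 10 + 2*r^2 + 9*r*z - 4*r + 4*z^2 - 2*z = 2*r^2 - 29*r + 4*z^2 + z*(9*r - 32) + 60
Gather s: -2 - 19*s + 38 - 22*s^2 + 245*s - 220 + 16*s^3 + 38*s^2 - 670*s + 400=16*s^3 + 16*s^2 - 444*s + 216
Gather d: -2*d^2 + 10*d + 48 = -2*d^2 + 10*d + 48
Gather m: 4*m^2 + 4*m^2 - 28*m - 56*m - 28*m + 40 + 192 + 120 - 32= 8*m^2 - 112*m + 320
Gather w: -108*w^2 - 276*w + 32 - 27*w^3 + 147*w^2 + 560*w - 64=-27*w^3 + 39*w^2 + 284*w - 32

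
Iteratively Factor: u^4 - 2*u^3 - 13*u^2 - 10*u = (u + 1)*(u^3 - 3*u^2 - 10*u) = (u + 1)*(u + 2)*(u^2 - 5*u) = (u - 5)*(u + 1)*(u + 2)*(u)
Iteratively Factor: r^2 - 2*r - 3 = (r + 1)*(r - 3)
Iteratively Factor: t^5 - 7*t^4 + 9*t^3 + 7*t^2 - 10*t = (t + 1)*(t^4 - 8*t^3 + 17*t^2 - 10*t) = t*(t + 1)*(t^3 - 8*t^2 + 17*t - 10) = t*(t - 1)*(t + 1)*(t^2 - 7*t + 10) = t*(t - 2)*(t - 1)*(t + 1)*(t - 5)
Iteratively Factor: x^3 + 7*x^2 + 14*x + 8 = (x + 2)*(x^2 + 5*x + 4) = (x + 1)*(x + 2)*(x + 4)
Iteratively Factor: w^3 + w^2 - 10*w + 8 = (w - 2)*(w^2 + 3*w - 4) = (w - 2)*(w - 1)*(w + 4)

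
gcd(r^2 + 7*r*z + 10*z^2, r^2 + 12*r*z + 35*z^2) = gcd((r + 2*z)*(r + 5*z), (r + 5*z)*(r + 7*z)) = r + 5*z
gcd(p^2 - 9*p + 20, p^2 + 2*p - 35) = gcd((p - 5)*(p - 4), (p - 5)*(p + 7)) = p - 5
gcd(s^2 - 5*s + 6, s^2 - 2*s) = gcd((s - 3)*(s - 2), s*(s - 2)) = s - 2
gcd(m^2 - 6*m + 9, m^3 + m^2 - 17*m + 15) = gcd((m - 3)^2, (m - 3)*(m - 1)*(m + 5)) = m - 3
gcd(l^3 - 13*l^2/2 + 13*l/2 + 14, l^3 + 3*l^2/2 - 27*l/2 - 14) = l^2 - 5*l/2 - 7/2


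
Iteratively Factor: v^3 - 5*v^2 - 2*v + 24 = (v - 4)*(v^2 - v - 6) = (v - 4)*(v - 3)*(v + 2)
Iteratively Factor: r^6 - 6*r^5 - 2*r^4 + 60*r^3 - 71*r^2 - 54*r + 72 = (r - 2)*(r^5 - 4*r^4 - 10*r^3 + 40*r^2 + 9*r - 36) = (r - 2)*(r + 1)*(r^4 - 5*r^3 - 5*r^2 + 45*r - 36) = (r - 3)*(r - 2)*(r + 1)*(r^3 - 2*r^2 - 11*r + 12) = (r - 4)*(r - 3)*(r - 2)*(r + 1)*(r^2 + 2*r - 3) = (r - 4)*(r - 3)*(r - 2)*(r + 1)*(r + 3)*(r - 1)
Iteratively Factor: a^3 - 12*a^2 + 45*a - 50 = (a - 2)*(a^2 - 10*a + 25) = (a - 5)*(a - 2)*(a - 5)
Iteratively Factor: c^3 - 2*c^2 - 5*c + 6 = (c - 1)*(c^2 - c - 6) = (c - 3)*(c - 1)*(c + 2)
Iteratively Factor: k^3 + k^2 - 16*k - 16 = (k - 4)*(k^2 + 5*k + 4) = (k - 4)*(k + 4)*(k + 1)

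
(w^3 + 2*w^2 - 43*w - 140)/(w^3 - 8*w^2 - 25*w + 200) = (w^2 - 3*w - 28)/(w^2 - 13*w + 40)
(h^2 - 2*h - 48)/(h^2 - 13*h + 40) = (h + 6)/(h - 5)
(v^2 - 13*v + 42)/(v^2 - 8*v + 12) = (v - 7)/(v - 2)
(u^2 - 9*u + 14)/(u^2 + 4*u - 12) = (u - 7)/(u + 6)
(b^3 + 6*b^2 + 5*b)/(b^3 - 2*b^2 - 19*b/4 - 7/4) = 4*b*(b + 5)/(4*b^2 - 12*b - 7)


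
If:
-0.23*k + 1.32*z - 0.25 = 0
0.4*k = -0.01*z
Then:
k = -0.00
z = 0.19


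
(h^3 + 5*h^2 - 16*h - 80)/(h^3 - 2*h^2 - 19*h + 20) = (h^2 + h - 20)/(h^2 - 6*h + 5)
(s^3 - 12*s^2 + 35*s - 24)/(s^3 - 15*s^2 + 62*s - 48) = (s - 3)/(s - 6)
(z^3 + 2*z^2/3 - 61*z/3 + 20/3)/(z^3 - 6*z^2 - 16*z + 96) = (3*z^2 + 14*z - 5)/(3*(z^2 - 2*z - 24))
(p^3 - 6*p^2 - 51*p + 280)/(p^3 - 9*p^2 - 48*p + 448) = (p - 5)/(p - 8)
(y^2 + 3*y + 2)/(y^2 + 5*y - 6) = (y^2 + 3*y + 2)/(y^2 + 5*y - 6)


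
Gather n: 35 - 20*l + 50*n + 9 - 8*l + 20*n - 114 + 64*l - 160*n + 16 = 36*l - 90*n - 54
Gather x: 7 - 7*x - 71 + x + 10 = -6*x - 54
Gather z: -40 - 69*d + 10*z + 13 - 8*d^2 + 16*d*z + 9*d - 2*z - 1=-8*d^2 - 60*d + z*(16*d + 8) - 28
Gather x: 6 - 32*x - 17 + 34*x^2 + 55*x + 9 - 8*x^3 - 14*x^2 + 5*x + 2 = -8*x^3 + 20*x^2 + 28*x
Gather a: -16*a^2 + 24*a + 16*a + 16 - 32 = -16*a^2 + 40*a - 16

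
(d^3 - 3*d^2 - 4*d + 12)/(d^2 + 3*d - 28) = (d^3 - 3*d^2 - 4*d + 12)/(d^2 + 3*d - 28)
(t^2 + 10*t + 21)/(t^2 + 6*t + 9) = (t + 7)/(t + 3)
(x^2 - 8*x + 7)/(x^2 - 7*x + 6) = (x - 7)/(x - 6)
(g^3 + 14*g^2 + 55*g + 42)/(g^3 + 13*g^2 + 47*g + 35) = (g + 6)/(g + 5)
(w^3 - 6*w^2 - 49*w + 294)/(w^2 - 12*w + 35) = (w^2 + w - 42)/(w - 5)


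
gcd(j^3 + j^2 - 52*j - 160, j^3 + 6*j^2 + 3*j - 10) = j + 5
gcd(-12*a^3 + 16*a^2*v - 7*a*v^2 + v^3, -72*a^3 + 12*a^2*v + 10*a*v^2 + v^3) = -2*a + v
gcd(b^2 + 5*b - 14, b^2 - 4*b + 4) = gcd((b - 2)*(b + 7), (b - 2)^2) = b - 2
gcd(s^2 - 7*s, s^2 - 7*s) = s^2 - 7*s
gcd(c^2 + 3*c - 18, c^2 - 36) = c + 6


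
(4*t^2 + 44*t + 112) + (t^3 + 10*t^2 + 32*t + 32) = t^3 + 14*t^2 + 76*t + 144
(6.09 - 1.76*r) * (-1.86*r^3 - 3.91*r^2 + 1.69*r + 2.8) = 3.2736*r^4 - 4.4458*r^3 - 26.7863*r^2 + 5.3641*r + 17.052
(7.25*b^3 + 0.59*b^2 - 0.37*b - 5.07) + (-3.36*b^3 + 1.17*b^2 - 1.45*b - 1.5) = 3.89*b^3 + 1.76*b^2 - 1.82*b - 6.57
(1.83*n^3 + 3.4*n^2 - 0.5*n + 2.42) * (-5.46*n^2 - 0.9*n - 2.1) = -9.9918*n^5 - 20.211*n^4 - 4.173*n^3 - 19.9032*n^2 - 1.128*n - 5.082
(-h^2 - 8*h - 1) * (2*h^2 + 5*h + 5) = -2*h^4 - 21*h^3 - 47*h^2 - 45*h - 5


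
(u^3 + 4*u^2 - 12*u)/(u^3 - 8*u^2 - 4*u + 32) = u*(u + 6)/(u^2 - 6*u - 16)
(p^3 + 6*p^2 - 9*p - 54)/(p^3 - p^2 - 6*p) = (p^2 + 9*p + 18)/(p*(p + 2))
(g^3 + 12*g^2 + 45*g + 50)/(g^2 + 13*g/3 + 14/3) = 3*(g^2 + 10*g + 25)/(3*g + 7)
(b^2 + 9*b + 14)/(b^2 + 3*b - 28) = (b + 2)/(b - 4)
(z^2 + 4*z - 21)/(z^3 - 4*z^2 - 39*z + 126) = (z + 7)/(z^2 - z - 42)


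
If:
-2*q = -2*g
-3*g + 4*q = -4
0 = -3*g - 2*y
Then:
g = -4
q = -4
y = 6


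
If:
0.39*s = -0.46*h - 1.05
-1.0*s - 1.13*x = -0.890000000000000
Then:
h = 0.95804347826087*x - 3.03717391304348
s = 0.89 - 1.13*x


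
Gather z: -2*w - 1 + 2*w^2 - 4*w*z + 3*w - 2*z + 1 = 2*w^2 + w + z*(-4*w - 2)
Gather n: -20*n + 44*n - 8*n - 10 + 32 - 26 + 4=16*n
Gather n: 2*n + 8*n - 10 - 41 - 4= 10*n - 55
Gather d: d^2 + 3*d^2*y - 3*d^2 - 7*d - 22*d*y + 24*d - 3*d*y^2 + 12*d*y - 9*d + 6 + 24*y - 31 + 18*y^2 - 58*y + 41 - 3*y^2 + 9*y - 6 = d^2*(3*y - 2) + d*(-3*y^2 - 10*y + 8) + 15*y^2 - 25*y + 10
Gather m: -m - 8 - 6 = -m - 14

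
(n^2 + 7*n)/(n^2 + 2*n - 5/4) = 4*n*(n + 7)/(4*n^2 + 8*n - 5)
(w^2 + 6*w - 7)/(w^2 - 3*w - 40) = (-w^2 - 6*w + 7)/(-w^2 + 3*w + 40)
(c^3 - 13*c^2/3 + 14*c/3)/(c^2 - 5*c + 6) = c*(3*c - 7)/(3*(c - 3))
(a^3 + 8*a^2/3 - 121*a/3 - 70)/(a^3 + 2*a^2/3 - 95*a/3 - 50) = (a + 7)/(a + 5)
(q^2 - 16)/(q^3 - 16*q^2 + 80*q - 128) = (q + 4)/(q^2 - 12*q + 32)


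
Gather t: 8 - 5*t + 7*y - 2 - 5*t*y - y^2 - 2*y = t*(-5*y - 5) - y^2 + 5*y + 6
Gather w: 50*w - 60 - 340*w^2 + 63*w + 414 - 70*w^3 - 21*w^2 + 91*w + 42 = -70*w^3 - 361*w^2 + 204*w + 396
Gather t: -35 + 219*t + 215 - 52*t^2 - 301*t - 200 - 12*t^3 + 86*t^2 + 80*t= -12*t^3 + 34*t^2 - 2*t - 20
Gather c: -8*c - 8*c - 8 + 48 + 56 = 96 - 16*c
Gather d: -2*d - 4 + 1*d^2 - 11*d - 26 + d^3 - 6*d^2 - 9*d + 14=d^3 - 5*d^2 - 22*d - 16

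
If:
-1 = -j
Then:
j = 1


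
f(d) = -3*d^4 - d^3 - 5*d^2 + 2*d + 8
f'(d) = -12*d^3 - 3*d^2 - 10*d + 2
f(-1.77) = -35.10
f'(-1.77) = 76.84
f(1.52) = -20.04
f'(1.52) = -62.27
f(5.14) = -2343.60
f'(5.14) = -1758.22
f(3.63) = -619.35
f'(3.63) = -647.82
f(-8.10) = -12718.83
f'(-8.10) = 6263.46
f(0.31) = 8.08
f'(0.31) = -1.75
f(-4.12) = -879.57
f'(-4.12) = 831.49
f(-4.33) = -1067.79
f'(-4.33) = 963.25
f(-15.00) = -149647.00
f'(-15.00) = 39977.00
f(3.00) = -301.00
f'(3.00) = -379.00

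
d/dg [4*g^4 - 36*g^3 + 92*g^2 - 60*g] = 16*g^3 - 108*g^2 + 184*g - 60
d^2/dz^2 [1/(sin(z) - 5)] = (-5*sin(z) + cos(z)^2 + 1)/(sin(z) - 5)^3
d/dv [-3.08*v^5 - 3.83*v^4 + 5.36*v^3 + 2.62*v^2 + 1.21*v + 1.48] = -15.4*v^4 - 15.32*v^3 + 16.08*v^2 + 5.24*v + 1.21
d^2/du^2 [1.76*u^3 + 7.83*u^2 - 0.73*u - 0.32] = 10.56*u + 15.66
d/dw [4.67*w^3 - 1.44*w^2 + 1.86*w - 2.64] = 14.01*w^2 - 2.88*w + 1.86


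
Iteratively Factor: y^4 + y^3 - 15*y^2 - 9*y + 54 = (y - 3)*(y^3 + 4*y^2 - 3*y - 18) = (y - 3)*(y + 3)*(y^2 + y - 6) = (y - 3)*(y - 2)*(y + 3)*(y + 3)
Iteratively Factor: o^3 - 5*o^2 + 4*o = (o)*(o^2 - 5*o + 4) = o*(o - 4)*(o - 1)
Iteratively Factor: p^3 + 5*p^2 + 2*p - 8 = (p + 4)*(p^2 + p - 2) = (p + 2)*(p + 4)*(p - 1)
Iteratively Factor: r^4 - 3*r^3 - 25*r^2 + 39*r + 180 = (r + 3)*(r^3 - 6*r^2 - 7*r + 60) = (r - 4)*(r + 3)*(r^2 - 2*r - 15) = (r - 5)*(r - 4)*(r + 3)*(r + 3)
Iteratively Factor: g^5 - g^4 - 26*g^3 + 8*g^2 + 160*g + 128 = (g - 4)*(g^4 + 3*g^3 - 14*g^2 - 48*g - 32) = (g - 4)*(g + 2)*(g^3 + g^2 - 16*g - 16) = (g - 4)^2*(g + 2)*(g^2 + 5*g + 4) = (g - 4)^2*(g + 1)*(g + 2)*(g + 4)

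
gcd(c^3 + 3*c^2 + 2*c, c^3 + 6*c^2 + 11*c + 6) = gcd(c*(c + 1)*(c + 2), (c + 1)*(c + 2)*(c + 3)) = c^2 + 3*c + 2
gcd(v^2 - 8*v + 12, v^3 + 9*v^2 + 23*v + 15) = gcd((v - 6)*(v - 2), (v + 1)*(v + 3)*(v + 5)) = 1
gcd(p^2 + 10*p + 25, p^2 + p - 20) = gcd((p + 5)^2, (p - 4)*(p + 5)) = p + 5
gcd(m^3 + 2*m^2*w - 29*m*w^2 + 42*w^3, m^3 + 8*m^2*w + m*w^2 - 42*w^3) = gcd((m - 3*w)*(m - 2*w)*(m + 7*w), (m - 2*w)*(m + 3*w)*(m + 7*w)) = -m^2 - 5*m*w + 14*w^2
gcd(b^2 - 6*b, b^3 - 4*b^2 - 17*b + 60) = 1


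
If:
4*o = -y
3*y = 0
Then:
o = 0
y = 0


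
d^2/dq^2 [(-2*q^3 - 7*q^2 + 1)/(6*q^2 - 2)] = 2*(-3*q^3 - 18*q^2 - 3*q - 2)/(27*q^6 - 27*q^4 + 9*q^2 - 1)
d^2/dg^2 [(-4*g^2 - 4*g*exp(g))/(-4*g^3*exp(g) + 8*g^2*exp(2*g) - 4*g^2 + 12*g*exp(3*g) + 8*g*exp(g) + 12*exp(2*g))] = (g^5*exp(g) - 9*g^4*exp(2*g) + 2*g^4*exp(g) - g^4 + 36*g^3*exp(3*g) - 18*g^3*exp(2*g) + 8*g^3*exp(g) - 2*g^3 + 27*g^2*exp(2*g) + 3*g^2 - 54*g*exp(2*g) + 27*g*exp(g) - 6*g - 18*exp(2*g) - 18*exp(g) + 6)*exp(g)/(g^6*exp(3*g) - 9*g^5*exp(4*g) + 3*g^5*exp(2*g) + 27*g^4*exp(5*g) - 27*g^4*exp(3*g) + 3*g^4*exp(g) - 27*g^3*exp(6*g) + 81*g^3*exp(4*g) - 27*g^3*exp(2*g) + g^3 - 81*g^2*exp(5*g) + 81*g^2*exp(3*g) - 9*g^2*exp(g) - 81*g*exp(4*g) + 27*g*exp(2*g) - 27*exp(3*g))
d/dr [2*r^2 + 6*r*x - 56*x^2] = 4*r + 6*x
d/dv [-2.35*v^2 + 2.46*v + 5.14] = 2.46 - 4.7*v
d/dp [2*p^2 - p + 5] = 4*p - 1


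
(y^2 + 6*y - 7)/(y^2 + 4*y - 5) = (y + 7)/(y + 5)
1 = 1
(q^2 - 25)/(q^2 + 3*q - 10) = (q - 5)/(q - 2)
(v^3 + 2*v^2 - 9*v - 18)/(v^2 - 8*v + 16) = (v^3 + 2*v^2 - 9*v - 18)/(v^2 - 8*v + 16)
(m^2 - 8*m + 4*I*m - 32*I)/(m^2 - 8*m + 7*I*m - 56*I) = (m + 4*I)/(m + 7*I)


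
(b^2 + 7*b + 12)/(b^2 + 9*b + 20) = (b + 3)/(b + 5)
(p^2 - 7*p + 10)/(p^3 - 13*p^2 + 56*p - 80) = (p - 2)/(p^2 - 8*p + 16)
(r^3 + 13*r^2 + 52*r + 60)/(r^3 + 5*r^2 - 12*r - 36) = (r + 5)/(r - 3)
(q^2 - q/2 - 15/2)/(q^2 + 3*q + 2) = (2*q^2 - q - 15)/(2*(q^2 + 3*q + 2))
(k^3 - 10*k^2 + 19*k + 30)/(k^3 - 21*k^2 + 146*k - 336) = (k^2 - 4*k - 5)/(k^2 - 15*k + 56)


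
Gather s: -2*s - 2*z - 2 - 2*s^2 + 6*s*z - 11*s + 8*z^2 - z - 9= -2*s^2 + s*(6*z - 13) + 8*z^2 - 3*z - 11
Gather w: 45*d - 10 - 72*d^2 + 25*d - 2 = -72*d^2 + 70*d - 12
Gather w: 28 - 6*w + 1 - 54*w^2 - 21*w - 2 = -54*w^2 - 27*w + 27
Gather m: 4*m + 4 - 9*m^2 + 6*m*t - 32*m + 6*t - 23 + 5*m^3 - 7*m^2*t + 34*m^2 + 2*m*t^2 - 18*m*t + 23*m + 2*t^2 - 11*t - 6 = 5*m^3 + m^2*(25 - 7*t) + m*(2*t^2 - 12*t - 5) + 2*t^2 - 5*t - 25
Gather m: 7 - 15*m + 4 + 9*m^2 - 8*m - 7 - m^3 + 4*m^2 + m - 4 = -m^3 + 13*m^2 - 22*m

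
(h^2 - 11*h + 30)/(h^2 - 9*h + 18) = (h - 5)/(h - 3)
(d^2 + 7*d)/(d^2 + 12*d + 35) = d/(d + 5)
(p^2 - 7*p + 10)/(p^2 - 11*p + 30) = (p - 2)/(p - 6)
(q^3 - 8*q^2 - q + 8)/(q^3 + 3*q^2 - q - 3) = (q - 8)/(q + 3)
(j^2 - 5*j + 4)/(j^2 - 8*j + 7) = (j - 4)/(j - 7)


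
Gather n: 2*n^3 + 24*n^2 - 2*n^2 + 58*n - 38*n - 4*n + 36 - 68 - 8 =2*n^3 + 22*n^2 + 16*n - 40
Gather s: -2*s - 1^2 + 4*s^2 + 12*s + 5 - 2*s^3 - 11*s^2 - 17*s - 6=-2*s^3 - 7*s^2 - 7*s - 2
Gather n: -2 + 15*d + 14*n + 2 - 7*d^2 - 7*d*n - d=-7*d^2 + 14*d + n*(14 - 7*d)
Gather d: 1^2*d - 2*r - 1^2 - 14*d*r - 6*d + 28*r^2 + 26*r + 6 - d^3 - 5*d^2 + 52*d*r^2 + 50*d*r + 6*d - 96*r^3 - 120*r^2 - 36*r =-d^3 - 5*d^2 + d*(52*r^2 + 36*r + 1) - 96*r^3 - 92*r^2 - 12*r + 5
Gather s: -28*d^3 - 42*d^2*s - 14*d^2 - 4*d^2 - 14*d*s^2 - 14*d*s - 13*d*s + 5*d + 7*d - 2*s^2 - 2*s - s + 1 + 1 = -28*d^3 - 18*d^2 + 12*d + s^2*(-14*d - 2) + s*(-42*d^2 - 27*d - 3) + 2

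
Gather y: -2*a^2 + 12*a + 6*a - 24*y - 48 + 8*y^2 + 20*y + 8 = -2*a^2 + 18*a + 8*y^2 - 4*y - 40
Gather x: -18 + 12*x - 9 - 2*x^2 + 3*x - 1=-2*x^2 + 15*x - 28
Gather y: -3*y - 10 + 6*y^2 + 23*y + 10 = 6*y^2 + 20*y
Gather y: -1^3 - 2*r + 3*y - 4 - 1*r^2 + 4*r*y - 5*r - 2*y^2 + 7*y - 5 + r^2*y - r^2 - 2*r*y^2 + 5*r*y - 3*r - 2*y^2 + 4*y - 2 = -2*r^2 - 10*r + y^2*(-2*r - 4) + y*(r^2 + 9*r + 14) - 12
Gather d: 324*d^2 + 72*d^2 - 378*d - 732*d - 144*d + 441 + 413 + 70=396*d^2 - 1254*d + 924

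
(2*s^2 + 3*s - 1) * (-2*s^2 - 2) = -4*s^4 - 6*s^3 - 2*s^2 - 6*s + 2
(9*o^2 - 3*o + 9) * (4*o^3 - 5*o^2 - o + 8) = 36*o^5 - 57*o^4 + 42*o^3 + 30*o^2 - 33*o + 72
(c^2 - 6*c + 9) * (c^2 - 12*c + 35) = c^4 - 18*c^3 + 116*c^2 - 318*c + 315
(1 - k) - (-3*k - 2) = 2*k + 3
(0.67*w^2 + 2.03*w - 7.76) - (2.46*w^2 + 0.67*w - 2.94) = -1.79*w^2 + 1.36*w - 4.82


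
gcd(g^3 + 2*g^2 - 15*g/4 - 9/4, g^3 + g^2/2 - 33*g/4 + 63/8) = g - 3/2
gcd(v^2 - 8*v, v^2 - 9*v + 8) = v - 8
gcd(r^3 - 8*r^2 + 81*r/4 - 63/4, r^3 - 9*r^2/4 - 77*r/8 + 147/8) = r - 7/2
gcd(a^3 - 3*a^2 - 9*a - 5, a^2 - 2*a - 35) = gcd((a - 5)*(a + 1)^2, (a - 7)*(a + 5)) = 1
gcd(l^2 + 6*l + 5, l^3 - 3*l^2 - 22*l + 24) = 1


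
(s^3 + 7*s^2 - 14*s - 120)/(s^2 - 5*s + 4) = (s^2 + 11*s + 30)/(s - 1)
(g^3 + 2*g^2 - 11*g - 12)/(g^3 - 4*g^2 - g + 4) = (g^2 + g - 12)/(g^2 - 5*g + 4)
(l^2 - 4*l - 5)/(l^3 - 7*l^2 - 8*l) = (l - 5)/(l*(l - 8))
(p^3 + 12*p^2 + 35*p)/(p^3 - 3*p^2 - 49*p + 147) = p*(p + 5)/(p^2 - 10*p + 21)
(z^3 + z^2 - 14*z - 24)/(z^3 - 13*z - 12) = (z + 2)/(z + 1)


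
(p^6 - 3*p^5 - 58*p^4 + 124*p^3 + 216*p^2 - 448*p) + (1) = p^6 - 3*p^5 - 58*p^4 + 124*p^3 + 216*p^2 - 448*p + 1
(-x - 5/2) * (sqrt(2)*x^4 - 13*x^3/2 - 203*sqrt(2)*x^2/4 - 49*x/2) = -sqrt(2)*x^5 - 5*sqrt(2)*x^4/2 + 13*x^4/2 + 65*x^3/4 + 203*sqrt(2)*x^3/4 + 49*x^2/2 + 1015*sqrt(2)*x^2/8 + 245*x/4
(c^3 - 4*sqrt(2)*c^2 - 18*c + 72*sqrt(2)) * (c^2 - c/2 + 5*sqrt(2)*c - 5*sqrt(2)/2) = c^5 - c^4/2 + sqrt(2)*c^4 - 58*c^3 - sqrt(2)*c^3/2 - 18*sqrt(2)*c^2 + 29*c^2 + 9*sqrt(2)*c + 720*c - 360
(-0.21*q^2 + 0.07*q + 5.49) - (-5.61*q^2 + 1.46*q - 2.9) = 5.4*q^2 - 1.39*q + 8.39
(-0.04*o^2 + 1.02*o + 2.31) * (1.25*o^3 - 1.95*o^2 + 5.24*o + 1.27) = -0.05*o^5 + 1.353*o^4 + 0.6889*o^3 + 0.7895*o^2 + 13.3998*o + 2.9337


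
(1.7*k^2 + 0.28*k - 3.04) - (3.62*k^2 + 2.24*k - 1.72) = -1.92*k^2 - 1.96*k - 1.32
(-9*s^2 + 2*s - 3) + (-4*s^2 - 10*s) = -13*s^2 - 8*s - 3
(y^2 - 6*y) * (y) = y^3 - 6*y^2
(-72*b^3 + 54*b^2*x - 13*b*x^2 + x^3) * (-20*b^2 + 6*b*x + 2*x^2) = 1440*b^5 - 1512*b^4*x + 440*b^3*x^2 + 10*b^2*x^3 - 20*b*x^4 + 2*x^5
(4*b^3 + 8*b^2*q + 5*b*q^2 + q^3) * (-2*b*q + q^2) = -8*b^4*q - 12*b^3*q^2 - 2*b^2*q^3 + 3*b*q^4 + q^5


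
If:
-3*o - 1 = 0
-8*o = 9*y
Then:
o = -1/3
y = 8/27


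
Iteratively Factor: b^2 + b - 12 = (b - 3)*(b + 4)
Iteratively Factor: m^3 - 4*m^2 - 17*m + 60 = (m + 4)*(m^2 - 8*m + 15) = (m - 3)*(m + 4)*(m - 5)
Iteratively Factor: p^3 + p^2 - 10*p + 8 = (p + 4)*(p^2 - 3*p + 2) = (p - 2)*(p + 4)*(p - 1)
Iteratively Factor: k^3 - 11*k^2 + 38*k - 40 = (k - 2)*(k^2 - 9*k + 20) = (k - 4)*(k - 2)*(k - 5)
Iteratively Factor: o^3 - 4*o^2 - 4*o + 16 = (o - 2)*(o^2 - 2*o - 8) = (o - 4)*(o - 2)*(o + 2)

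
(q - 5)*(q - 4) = q^2 - 9*q + 20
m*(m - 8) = m^2 - 8*m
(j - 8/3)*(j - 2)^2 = j^3 - 20*j^2/3 + 44*j/3 - 32/3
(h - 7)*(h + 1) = h^2 - 6*h - 7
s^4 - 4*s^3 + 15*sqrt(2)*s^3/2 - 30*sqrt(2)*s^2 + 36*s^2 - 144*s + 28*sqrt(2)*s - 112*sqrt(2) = (s - 4)*(s + 2*sqrt(2))^2*(s + 7*sqrt(2)/2)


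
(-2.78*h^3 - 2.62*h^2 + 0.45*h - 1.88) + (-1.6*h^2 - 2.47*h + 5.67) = -2.78*h^3 - 4.22*h^2 - 2.02*h + 3.79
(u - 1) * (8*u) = 8*u^2 - 8*u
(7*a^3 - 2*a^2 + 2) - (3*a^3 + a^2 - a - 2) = 4*a^3 - 3*a^2 + a + 4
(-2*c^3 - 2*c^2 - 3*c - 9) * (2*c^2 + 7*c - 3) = -4*c^5 - 18*c^4 - 14*c^3 - 33*c^2 - 54*c + 27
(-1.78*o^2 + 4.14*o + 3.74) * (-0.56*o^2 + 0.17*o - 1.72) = 0.9968*o^4 - 2.621*o^3 + 1.671*o^2 - 6.485*o - 6.4328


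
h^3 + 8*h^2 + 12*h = h*(h + 2)*(h + 6)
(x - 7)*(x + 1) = x^2 - 6*x - 7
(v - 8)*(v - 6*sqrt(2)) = v^2 - 6*sqrt(2)*v - 8*v + 48*sqrt(2)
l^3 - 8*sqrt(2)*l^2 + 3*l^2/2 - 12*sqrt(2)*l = l*(l + 3/2)*(l - 8*sqrt(2))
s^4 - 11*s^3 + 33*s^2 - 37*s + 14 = (s - 7)*(s - 2)*(s - 1)^2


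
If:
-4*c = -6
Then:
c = 3/2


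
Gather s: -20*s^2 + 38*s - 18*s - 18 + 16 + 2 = -20*s^2 + 20*s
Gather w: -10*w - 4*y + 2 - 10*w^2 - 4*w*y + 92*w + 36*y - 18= -10*w^2 + w*(82 - 4*y) + 32*y - 16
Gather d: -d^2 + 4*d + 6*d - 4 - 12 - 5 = -d^2 + 10*d - 21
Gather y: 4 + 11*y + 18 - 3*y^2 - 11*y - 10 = 12 - 3*y^2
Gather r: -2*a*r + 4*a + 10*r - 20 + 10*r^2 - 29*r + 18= 4*a + 10*r^2 + r*(-2*a - 19) - 2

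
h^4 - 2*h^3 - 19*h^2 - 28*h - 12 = (h - 6)*(h + 1)^2*(h + 2)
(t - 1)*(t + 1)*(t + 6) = t^3 + 6*t^2 - t - 6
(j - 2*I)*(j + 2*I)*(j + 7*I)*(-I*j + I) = -I*j^4 + 7*j^3 + I*j^3 - 7*j^2 - 4*I*j^2 + 28*j + 4*I*j - 28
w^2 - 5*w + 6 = (w - 3)*(w - 2)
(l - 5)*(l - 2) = l^2 - 7*l + 10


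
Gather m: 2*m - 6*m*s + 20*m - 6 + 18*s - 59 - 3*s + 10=m*(22 - 6*s) + 15*s - 55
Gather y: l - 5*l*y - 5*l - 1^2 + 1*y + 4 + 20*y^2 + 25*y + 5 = -4*l + 20*y^2 + y*(26 - 5*l) + 8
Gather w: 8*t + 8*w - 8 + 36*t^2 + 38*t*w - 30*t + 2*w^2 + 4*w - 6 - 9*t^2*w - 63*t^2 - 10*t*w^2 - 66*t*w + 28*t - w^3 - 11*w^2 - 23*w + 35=-27*t^2 + 6*t - w^3 + w^2*(-10*t - 9) + w*(-9*t^2 - 28*t - 11) + 21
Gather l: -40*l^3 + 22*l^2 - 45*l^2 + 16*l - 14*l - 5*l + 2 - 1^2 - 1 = -40*l^3 - 23*l^2 - 3*l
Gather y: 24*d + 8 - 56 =24*d - 48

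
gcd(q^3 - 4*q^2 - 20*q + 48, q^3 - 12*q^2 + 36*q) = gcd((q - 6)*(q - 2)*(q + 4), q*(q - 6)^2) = q - 6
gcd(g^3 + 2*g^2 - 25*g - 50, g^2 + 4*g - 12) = 1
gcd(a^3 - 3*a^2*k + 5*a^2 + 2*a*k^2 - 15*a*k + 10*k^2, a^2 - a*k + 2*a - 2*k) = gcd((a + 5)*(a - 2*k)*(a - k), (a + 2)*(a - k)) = a - k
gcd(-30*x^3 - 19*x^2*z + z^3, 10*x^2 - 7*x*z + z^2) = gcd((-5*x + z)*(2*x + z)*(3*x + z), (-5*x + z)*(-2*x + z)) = 5*x - z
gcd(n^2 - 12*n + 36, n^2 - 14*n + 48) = n - 6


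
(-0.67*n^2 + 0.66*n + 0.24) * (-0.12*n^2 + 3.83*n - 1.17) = 0.0804*n^4 - 2.6453*n^3 + 3.2829*n^2 + 0.147*n - 0.2808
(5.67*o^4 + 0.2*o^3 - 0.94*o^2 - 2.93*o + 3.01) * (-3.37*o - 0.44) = -19.1079*o^5 - 3.1688*o^4 + 3.0798*o^3 + 10.2877*o^2 - 8.8545*o - 1.3244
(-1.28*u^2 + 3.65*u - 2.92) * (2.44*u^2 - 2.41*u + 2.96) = -3.1232*u^4 + 11.9908*u^3 - 19.7101*u^2 + 17.8412*u - 8.6432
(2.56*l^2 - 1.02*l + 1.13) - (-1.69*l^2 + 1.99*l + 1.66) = 4.25*l^2 - 3.01*l - 0.53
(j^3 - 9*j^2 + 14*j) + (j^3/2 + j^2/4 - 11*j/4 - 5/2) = 3*j^3/2 - 35*j^2/4 + 45*j/4 - 5/2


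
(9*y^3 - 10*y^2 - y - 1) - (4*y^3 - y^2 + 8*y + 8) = 5*y^3 - 9*y^2 - 9*y - 9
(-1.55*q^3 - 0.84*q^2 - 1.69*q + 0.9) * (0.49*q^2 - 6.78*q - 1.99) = -0.7595*q^5 + 10.0974*q^4 + 7.9516*q^3 + 13.5708*q^2 - 2.7389*q - 1.791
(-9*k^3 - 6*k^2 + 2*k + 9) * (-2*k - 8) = 18*k^4 + 84*k^3 + 44*k^2 - 34*k - 72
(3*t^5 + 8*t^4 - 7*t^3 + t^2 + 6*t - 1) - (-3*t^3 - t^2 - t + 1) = 3*t^5 + 8*t^4 - 4*t^3 + 2*t^2 + 7*t - 2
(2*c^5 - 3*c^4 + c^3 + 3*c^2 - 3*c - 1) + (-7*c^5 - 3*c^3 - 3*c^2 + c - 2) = -5*c^5 - 3*c^4 - 2*c^3 - 2*c - 3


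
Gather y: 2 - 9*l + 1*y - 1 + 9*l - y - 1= 0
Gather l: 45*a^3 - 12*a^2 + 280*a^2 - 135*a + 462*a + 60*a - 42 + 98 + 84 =45*a^3 + 268*a^2 + 387*a + 140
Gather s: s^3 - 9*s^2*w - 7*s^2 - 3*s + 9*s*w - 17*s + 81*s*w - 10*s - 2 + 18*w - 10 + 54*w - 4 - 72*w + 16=s^3 + s^2*(-9*w - 7) + s*(90*w - 30)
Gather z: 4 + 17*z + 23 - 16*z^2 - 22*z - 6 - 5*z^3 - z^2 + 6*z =-5*z^3 - 17*z^2 + z + 21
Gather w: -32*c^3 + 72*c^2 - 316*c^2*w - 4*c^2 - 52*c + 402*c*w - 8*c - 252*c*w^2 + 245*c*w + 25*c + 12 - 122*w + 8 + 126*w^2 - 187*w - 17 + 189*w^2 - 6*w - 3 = -32*c^3 + 68*c^2 - 35*c + w^2*(315 - 252*c) + w*(-316*c^2 + 647*c - 315)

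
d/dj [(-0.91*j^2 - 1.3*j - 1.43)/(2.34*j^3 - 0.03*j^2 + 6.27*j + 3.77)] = (2.1294*j^4 + 6.084*j^3 + 4.2939*j^2 - 6.9472*j + 4.0651)/(5.4756*j^6 - 0.1404*j^5 + 29.3445*j^4 + 17.2674*j^3 + 39.0867*j^2 + 47.2758*j + 14.2129)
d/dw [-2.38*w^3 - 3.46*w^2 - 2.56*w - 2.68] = -7.14*w^2 - 6.92*w - 2.56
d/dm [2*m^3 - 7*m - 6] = 6*m^2 - 7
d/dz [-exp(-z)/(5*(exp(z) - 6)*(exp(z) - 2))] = (3*exp(2*z) - 16*exp(z) + 12)*exp(-z)/(5*(exp(4*z) - 16*exp(3*z) + 88*exp(2*z) - 192*exp(z) + 144))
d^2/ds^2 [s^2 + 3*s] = 2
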